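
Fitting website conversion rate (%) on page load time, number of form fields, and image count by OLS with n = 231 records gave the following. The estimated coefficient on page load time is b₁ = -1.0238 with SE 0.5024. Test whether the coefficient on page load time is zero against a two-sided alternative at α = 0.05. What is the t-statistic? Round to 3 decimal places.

t = -2.038

H₀: β₁ = 0 vs H₁: β₁ ≠ 0.
t = (b₁ − β₁⁰)/SE = -1.0238 / 0.5024 = -2.038.
df = n − k − 1 = 231 − 3 − 1 = 227.
Two-sided p ≈ 0.0427, which is < 0.05, so reject H₀.
There is evidence that page load time is associated with website conversion rate, holding the other predictors fixed.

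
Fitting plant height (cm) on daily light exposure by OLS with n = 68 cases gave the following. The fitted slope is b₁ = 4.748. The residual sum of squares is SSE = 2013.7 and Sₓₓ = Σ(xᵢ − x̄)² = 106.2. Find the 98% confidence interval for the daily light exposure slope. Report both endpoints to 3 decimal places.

MSE = SSE/(n − 2) = 2013.7/66 = 30.5106.
SE(b₁) = √(MSE/Sₓₓ) = √(30.5106/106.2) = 0.535998.
df = n − 2 = 66.
t* = t_{0.01, 66} = 2.384186.
Margin = t* × SE = 2.384186 × 0.535998 = 1.27792.
CI: 4.748 ± 1.27792 → (3.470, 6.026).
With 98% confidence, each one-unit increase in daily light exposure is associated with a change of between 3.470 and 6.026 cm in plant height.

(3.470, 6.026)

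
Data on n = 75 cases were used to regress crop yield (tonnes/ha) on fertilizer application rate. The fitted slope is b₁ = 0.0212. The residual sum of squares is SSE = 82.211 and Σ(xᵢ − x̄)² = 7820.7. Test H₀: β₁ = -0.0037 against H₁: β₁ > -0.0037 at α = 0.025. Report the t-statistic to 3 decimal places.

t = 2.075

MSE = SSE/(n − 2) = 82.211/73 = 1.12618.
SE(b₁) = √(MSE/Sₓₓ) = √(1.12618/7820.7) = 0.012.
t = (0.0212 − (-0.0037)) / 0.012 = 2.075.
df = n − 2 = 73.
One-sided p ≈ 0.0208, which is < 0.025, so reject H₀.
There is evidence that the true slope on fertilizer application rate exceeds -0.0037 tonnes/ha per unit.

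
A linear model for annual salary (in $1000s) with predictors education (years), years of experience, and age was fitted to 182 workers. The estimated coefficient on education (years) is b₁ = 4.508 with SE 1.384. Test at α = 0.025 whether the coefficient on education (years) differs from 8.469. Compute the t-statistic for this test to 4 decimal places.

t = -2.8620

H₀: β₁ = 8.469 vs H₁: β₁ ≠ 8.469.
t = (b₁ − β₁⁰)/SE = (4.508 − 8.469) / 1.384 = -2.8620.
df = n − k − 1 = 182 − 3 − 1 = 178.
Two-sided p ≈ 0.0047, which is < 0.025, so reject H₀.
There is evidence that the true slope on education (years) differs from 8.469 $1000s per unit, holding the other predictors fixed.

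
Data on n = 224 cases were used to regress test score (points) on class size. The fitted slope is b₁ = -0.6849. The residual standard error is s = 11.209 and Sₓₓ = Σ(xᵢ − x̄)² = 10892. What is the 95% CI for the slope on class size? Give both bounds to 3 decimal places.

SE(b₁) = s/√Sₓₓ = 11.209/√10892 = 0.107402.
df = n − 2 = 222.
t* = t_{0.025, 222} = 1.970707.
Margin = t* × SE = 1.970707 × 0.107402 = 0.21166.
CI: -0.6849 ± 0.21166 → (-0.897, -0.473).
With 95% confidence, each one-unit increase in class size is associated with a change of between -0.897 and -0.473 points in test score.

(-0.897, -0.473)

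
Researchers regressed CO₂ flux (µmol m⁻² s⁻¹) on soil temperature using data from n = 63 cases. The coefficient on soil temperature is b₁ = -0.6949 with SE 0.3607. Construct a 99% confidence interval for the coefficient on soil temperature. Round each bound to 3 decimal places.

df = n − 2 = 63 − 2 = 61.
t* = t_{0.005, 61} = 2.658857.
Margin = t* × SE = 2.658857 × 0.3607 = 0.95905.
CI: -0.6949 ± 0.95905 → (-1.654, 0.264).
With 99% confidence, each one-unit increase in soil temperature is associated with a change of between -1.654 and 0.264 µmol m⁻² s⁻¹ in CO₂ flux.

(-1.654, 0.264)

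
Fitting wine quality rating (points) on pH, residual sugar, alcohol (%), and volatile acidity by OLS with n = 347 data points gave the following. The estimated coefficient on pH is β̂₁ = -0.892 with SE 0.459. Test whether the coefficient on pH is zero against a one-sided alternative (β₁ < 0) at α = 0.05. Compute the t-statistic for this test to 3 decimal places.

t = -1.943

H₀: β₁ = 0 vs H₁: β₁ < 0.
t = (β̂₁ − β₁⁰)/SE = -0.892 / 0.459 = -1.943.
df = n − k − 1 = 347 − 4 − 1 = 342.
One-sided p ≈ 0.0264, which is < 0.05, so reject H₀.
There is evidence that the true slope on pH is negative, holding the other predictors fixed.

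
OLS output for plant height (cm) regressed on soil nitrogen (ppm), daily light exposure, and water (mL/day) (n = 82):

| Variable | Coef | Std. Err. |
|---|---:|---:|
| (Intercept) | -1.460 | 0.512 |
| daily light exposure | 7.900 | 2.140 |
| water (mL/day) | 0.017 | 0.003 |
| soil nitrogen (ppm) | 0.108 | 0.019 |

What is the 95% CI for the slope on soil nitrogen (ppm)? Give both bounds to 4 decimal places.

Read off: b = 0.108, SE = 0.019 for soil nitrogen (ppm).
df = n − k − 1 = 82 − 3 − 1 = 78.
t* = t_{0.025, 78} = 1.990847.
Margin = t* × SE = 1.990847 × 0.019 = 0.037826.
CI: 0.108 ± 0.037826 → (0.0702, 0.1458).

(0.0702, 0.1458)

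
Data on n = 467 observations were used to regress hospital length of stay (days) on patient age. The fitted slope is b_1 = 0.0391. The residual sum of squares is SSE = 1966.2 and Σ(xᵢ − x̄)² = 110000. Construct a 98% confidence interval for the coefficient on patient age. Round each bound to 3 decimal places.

(0.025, 0.054)

MSE = SSE/(n − 2) = 1966.2/465 = 4.22839.
SE(b_1) = √(MSE/Sₓₓ) = √(4.22839/110000) = 0.00619999.
df = n − 2 = 465.
t* = t_{0.01, 465} = 2.334394.
Margin = t* × SE = 2.334394 × 0.00619999 = 0.01447.
CI: 0.0391 ± 0.01447 → (0.025, 0.054).
With 98% confidence, each one-unit increase in patient age is associated with a change of between 0.025 and 0.054 days in hospital length of stay.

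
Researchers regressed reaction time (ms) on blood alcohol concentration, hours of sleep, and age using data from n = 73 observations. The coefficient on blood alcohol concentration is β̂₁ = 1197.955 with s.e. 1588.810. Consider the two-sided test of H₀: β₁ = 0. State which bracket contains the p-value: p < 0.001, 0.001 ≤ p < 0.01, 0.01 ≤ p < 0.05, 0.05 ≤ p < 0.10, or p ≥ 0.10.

p ≥ 0.10

t = 1197.955 / 1588.810 = 0.754.
df = n − k − 1 = 73 − 3 − 1 = 69.
Two-sided p = 2·P(T_{69} > |t|) ≈ 0.4534.
So p ≥ 0.10.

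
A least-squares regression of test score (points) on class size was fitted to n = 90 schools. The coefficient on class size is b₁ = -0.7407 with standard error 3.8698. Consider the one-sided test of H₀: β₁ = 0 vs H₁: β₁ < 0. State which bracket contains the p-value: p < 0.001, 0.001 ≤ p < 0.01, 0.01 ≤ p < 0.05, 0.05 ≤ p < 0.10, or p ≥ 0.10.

t = -0.7407 / 3.8698 = -0.191.
df = n − 2 = 90 − 2 = 88.
One-sided p = P(T_{88} < t) ≈ 0.4243.
So p ≥ 0.10.

p ≥ 0.10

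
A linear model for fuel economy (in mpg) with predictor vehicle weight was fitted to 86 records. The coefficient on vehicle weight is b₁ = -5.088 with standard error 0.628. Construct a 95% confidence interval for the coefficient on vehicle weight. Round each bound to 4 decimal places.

df = n − 2 = 86 − 2 = 84.
t* = t_{0.025, 84} = 1.98861.
Margin = t* × SE = 1.98861 × 0.628 = 1.248847.
CI: -5.088 ± 1.248847 → (-6.3368, -3.8392).
With 95% confidence, each one-unit increase in vehicle weight is associated with a change of between -6.3368 and -3.8392 mpg in fuel economy.

(-6.3368, -3.8392)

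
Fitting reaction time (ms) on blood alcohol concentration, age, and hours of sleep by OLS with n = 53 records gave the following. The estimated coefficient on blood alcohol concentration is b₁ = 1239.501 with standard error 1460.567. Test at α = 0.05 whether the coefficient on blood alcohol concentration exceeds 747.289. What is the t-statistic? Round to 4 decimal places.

t = 0.3370

H₀: β₁ = 747.289 vs H₁: β₁ > 747.289.
t = (b₁ − β₁⁰)/SE = (1239.501 − 747.289) / 1460.567 = 0.3370.
df = n − k − 1 = 53 − 3 − 1 = 49.
One-sided p ≈ 0.3688, which is ≥ 0.05, so fail to reject H₀.
The data do not give significant evidence that the true slope on blood alcohol concentration exceeds 747.289 ms per unit, holding the other predictors fixed.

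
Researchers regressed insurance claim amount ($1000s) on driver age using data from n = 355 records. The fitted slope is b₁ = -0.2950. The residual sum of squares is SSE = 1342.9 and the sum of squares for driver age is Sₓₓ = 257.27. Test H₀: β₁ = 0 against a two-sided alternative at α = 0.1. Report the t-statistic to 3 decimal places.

t = -2.426

MSE = SSE/(n − 2) = 1342.9/353 = 3.80425.
SE(b₁) = √(MSE/Sₓₓ) = √(3.80425/257.27) = 0.121602.
t = -0.2950 / 0.121602 = -2.426.
df = n − 2 = 353.
Two-sided p ≈ 0.0158, which is < 0.1, so reject H₀.
There is evidence that driver age is associated with insurance claim amount.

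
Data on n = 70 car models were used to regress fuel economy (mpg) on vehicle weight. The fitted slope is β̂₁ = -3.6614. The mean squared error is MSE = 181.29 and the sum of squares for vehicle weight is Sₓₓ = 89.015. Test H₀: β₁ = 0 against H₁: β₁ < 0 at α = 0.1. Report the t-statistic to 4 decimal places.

SE(β̂₁) = √(MSE/Sₓₓ) = √(181.29/89.015) = 1.4271.
t = -3.6614 / 1.4271 = -2.5656.
df = n − 2 = 68.
One-sided p ≈ 0.0063, which is < 0.1, so reject H₀.
There is evidence that the true slope on vehicle weight is negative.

t = -2.5656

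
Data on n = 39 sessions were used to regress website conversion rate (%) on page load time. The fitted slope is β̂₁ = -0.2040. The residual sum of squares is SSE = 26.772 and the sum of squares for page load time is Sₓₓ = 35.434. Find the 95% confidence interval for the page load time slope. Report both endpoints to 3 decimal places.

(-0.494, 0.086)

MSE = SSE/(n − 2) = 26.772/37 = 0.723568.
SE(β̂₁) = √(MSE/Sₓₓ) = √(0.723568/35.434) = 0.142899.
df = n − 2 = 37.
t* = t_{0.025, 37} = 2.026192.
Margin = t* × SE = 2.026192 × 0.142899 = 0.28954.
CI: -0.2040 ± 0.28954 → (-0.494, 0.086).
With 95% confidence, each one-unit increase in page load time is associated with a change of between -0.494 and 0.086 % in website conversion rate.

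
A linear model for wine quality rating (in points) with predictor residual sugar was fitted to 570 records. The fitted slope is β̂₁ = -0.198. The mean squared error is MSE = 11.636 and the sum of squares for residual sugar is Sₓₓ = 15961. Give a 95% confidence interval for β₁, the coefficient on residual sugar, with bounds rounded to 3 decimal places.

(-0.251, -0.145)

SE(β̂₁) = √(MSE/Sₓₓ) = √(11.636/15961) = 0.0270005.
df = n − 2 = 568.
t* = t_{0.025, 568} = 1.964149.
Margin = t* × SE = 1.964149 × 0.0270005 = 0.05303.
CI: -0.198 ± 0.05303 → (-0.251, -0.145).
With 95% confidence, each one-unit increase in residual sugar is associated with a change of between -0.251 and -0.145 points in wine quality rating.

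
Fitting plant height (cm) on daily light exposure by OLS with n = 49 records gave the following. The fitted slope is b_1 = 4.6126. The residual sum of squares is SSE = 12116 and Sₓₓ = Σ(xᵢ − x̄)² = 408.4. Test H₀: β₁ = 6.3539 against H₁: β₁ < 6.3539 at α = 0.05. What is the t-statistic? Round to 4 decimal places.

t = -2.1917

MSE = SSE/(n − 2) = 12116/47 = 257.787.
SE(b_1) = √(MSE/Sₓₓ) = √(257.787/408.4) = 0.794489.
t = (4.6126 − 6.3539) / 0.794489 = -2.1917.
df = n − 2 = 47.
One-sided p ≈ 0.0167, which is < 0.05, so reject H₀.
There is evidence that the true slope on daily light exposure is below 6.3539 cm per unit.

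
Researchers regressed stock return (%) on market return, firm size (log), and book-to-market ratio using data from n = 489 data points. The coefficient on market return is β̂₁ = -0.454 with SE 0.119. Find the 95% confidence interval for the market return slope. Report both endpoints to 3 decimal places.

df = n − k − 1 = 489 − 3 − 1 = 485.
t* = t_{0.025, 485} = 1.964867.
Margin = t* × SE = 1.964867 × 0.119 = 0.23382.
CI: -0.454 ± 0.23382 → (-0.688, -0.220).
With 95% confidence, each one-unit increase in market return is associated with a change of between -0.688 and -0.220 % in stock return, holding the other predictors fixed.

(-0.688, -0.220)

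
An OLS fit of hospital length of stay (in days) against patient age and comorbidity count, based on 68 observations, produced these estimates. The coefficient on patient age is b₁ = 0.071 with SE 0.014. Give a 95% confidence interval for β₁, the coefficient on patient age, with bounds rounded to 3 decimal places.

df = n − k − 1 = 68 − 2 − 1 = 65.
t* = t_{0.025, 65} = 1.997138.
Margin = t* × SE = 1.997138 × 0.014 = 0.02796.
CI: 0.071 ± 0.02796 → (0.043, 0.099).
With 95% confidence, each one-unit increase in patient age is associated with a change of between 0.043 and 0.099 days in hospital length of stay, holding the other predictors fixed.

(0.043, 0.099)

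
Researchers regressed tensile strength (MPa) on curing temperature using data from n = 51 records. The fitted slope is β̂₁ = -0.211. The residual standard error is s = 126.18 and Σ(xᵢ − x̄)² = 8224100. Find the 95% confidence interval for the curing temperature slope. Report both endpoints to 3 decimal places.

(-0.299, -0.123)

SE(β̂₁) = s/√Sₓₓ = 126.18/√8224100 = 0.0439994.
df = n − 2 = 49.
t* = t_{0.025, 49} = 2.009575.
Margin = t* × SE = 2.009575 × 0.0439994 = 0.08842.
CI: -0.211 ± 0.08842 → (-0.299, -0.123).
With 95% confidence, each one-unit increase in curing temperature is associated with a change of between -0.299 and -0.123 MPa in tensile strength.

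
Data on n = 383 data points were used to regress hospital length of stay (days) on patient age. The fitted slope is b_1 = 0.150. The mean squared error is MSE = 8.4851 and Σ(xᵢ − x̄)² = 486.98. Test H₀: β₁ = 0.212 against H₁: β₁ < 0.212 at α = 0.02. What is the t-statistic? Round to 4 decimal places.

t = -0.4697

SE(b_1) = √(MSE/Sₓₓ) = √(8.4851/486.98) = 0.132.
t = (0.150 − 0.212) / 0.132 = -0.4697.
df = n − 2 = 381.
One-sided p ≈ 0.3194, which is ≥ 0.02, so fail to reject H₀.
The data do not give significant evidence that the true slope on patient age is below 0.212 days per unit.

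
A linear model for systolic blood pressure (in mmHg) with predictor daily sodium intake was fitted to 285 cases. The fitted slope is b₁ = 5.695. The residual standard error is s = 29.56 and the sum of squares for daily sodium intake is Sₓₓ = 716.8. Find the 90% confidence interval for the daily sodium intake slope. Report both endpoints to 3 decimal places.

(3.873, 7.517)

SE(b₁) = s/√Sₓₓ = 29.56/√716.8 = 1.10409.
df = n − 2 = 283.
t* = t_{0.05, 283} = 1.650256.
Margin = t* × SE = 1.650256 × 1.10409 = 1.82203.
CI: 5.695 ± 1.82203 → (3.873, 7.517).
With 90% confidence, each one-unit increase in daily sodium intake is associated with a change of between 3.873 and 7.517 mmHg in systolic blood pressure.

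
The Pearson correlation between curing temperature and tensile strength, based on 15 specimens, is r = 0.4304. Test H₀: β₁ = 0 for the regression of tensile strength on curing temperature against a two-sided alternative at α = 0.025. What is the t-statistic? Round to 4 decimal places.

t = r·√(n − 2)/√(1 − r²) = 0.4304·√13/√0.814756 = 1.7192.
df = n − 2 = 13.
Two-sided p ≈ 0.1093, which is ≥ 0.025, so fail to reject H₀.
The data do not give significant evidence of a linear association between curing temperature and tensile strength.

t = 1.7192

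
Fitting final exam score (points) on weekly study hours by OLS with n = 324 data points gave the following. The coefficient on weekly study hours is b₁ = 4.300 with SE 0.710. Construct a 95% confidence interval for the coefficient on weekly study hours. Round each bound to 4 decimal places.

(2.9032, 5.6968)

df = n − 2 = 324 − 2 = 322.
t* = t_{0.025, 322} = 1.967359.
Margin = t* × SE = 1.967359 × 0.710 = 1.396825.
CI: 4.300 ± 1.396825 → (2.9032, 5.6968).
With 95% confidence, each one-unit increase in weekly study hours is associated with a change of between 2.9032 and 5.6968 points in final exam score.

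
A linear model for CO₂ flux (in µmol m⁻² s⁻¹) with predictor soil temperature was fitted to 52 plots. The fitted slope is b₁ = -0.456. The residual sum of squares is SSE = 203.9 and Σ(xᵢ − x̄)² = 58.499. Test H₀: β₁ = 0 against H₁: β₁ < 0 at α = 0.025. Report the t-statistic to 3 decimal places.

MSE = SSE/(n − 2) = 203.9/50 = 4.078.
SE(b₁) = √(MSE/Sₓₓ) = √(4.078/58.499) = 0.264028.
t = -0.456 / 0.264028 = -1.727.
df = n − 2 = 50.
One-sided p ≈ 0.0452, which is ≥ 0.025, so fail to reject H₀.
The data do not give significant evidence that the true slope on soil temperature is negative.

t = -1.727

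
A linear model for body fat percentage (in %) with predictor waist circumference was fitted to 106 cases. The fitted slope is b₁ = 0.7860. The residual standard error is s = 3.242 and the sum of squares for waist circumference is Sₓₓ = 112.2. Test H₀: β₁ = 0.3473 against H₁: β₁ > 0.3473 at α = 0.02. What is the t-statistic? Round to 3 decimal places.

SE(b₁) = s/√Sₓₓ = 3.242/√112.2 = 0.306067.
t = (0.7860 − 0.3473) / 0.306067 = 1.433.
df = n − 2 = 104.
One-sided p ≈ 0.0774, which is ≥ 0.02, so fail to reject H₀.
The data do not give significant evidence that the true slope on waist circumference exceeds 0.3473 % per unit.

t = 1.433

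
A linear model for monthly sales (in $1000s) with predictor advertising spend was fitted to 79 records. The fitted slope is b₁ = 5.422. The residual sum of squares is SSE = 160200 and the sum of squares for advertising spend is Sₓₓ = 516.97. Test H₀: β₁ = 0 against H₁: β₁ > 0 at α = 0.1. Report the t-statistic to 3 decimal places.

t = 2.703

MSE = SSE/(n − 2) = 160200/77 = 2080.52.
SE(b₁) = √(MSE/Sₓₓ) = √(2080.52/516.97) = 2.0061.
t = 5.422 / 2.0061 = 2.703.
df = n − 2 = 77.
One-sided p ≈ 0.0042, which is < 0.1, so reject H₀.
There is evidence that the true slope on advertising spend is positive.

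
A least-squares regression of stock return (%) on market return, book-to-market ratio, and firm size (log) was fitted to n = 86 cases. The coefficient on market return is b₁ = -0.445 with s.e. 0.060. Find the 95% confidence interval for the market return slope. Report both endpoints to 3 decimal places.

(-0.564, -0.326)

df = n − k − 1 = 86 − 3 − 1 = 82.
t* = t_{0.025, 82} = 1.989319.
Margin = t* × SE = 1.989319 × 0.060 = 0.11936.
CI: -0.445 ± 0.11936 → (-0.564, -0.326).
With 95% confidence, each one-unit increase in market return is associated with a change of between -0.564 and -0.326 % in stock return, holding the other predictors fixed.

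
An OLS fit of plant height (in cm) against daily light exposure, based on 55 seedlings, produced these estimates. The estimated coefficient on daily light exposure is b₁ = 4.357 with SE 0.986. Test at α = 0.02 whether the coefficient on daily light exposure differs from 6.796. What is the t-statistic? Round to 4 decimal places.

H₀: β₁ = 6.796 vs H₁: β₁ ≠ 6.796.
t = (b₁ − β₁⁰)/SE = (4.357 − 6.796) / 0.986 = -2.4736.
df = n − 2 = 55 − 2 = 53.
Two-sided p ≈ 0.0166, which is < 0.02, so reject H₀.
There is evidence that the true slope on daily light exposure differs from 6.796 cm per unit.

t = -2.4736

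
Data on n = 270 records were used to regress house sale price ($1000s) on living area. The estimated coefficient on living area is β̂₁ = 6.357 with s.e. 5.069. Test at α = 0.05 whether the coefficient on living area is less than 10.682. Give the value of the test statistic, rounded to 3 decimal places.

H₀: β₁ = 10.682 vs H₁: β₁ < 10.682.
t = (β̂₁ − β₁⁰)/SE = (6.357 − 10.682) / 5.069 = -0.853.
df = n − 2 = 270 − 2 = 268.
One-sided p ≈ 0.1971, which is ≥ 0.05, so fail to reject H₀.
The data do not give significant evidence that the true slope on living area is below 10.682 $1000s per unit.

t = -0.853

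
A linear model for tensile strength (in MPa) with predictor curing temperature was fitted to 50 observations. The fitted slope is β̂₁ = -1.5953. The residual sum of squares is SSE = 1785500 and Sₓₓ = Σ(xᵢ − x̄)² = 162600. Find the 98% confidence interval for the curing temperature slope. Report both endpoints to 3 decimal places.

(-2.746, -0.444)

MSE = SSE/(n − 2) = 1785500/48 = 37197.9.
SE(β̂₁) = √(MSE/Sₓₓ) = √(37197.9/162600) = 0.478299.
df = n − 2 = 48.
t* = t_{0.01, 48} = 2.406581.
Margin = t* × SE = 2.406581 × 0.478299 = 1.15106.
CI: -1.5953 ± 1.15106 → (-2.746, -0.444).
With 98% confidence, each one-unit increase in curing temperature is associated with a change of between -2.746 and -0.444 MPa in tensile strength.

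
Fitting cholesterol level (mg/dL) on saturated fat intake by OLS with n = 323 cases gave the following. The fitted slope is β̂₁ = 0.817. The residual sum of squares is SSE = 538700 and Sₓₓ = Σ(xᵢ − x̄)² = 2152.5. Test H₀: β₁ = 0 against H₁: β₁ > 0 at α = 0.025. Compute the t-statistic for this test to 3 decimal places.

t = 0.925

MSE = SSE/(n − 2) = 538700/321 = 1678.19.
SE(β̂₁) = √(MSE/Sₓₓ) = √(1678.19/2152.5) = 0.882977.
t = 0.817 / 0.882977 = 0.925.
df = n − 2 = 321.
One-sided p ≈ 0.1778, which is ≥ 0.025, so fail to reject H₀.
The data do not give significant evidence that the true slope on saturated fat intake is positive.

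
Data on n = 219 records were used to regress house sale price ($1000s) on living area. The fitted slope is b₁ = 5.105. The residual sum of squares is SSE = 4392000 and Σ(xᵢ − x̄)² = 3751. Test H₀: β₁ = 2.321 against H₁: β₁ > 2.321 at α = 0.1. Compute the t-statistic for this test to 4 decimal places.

t = 1.1985

MSE = SSE/(n − 2) = 4392000/217 = 20239.6.
SE(b₁) = √(MSE/Sₓₓ) = √(20239.6/3751) = 2.32289.
t = (5.105 − 2.321) / 2.32289 = 1.1985.
df = n − 2 = 217.
One-sided p ≈ 0.1160, which is ≥ 0.1, so fail to reject H₀.
The data do not give significant evidence that the true slope on living area exceeds 2.321 $1000s per unit.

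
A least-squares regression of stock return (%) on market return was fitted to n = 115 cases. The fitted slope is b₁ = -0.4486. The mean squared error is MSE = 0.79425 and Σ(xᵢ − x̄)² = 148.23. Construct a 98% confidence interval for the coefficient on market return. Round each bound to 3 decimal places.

SE(b₁) = √(MSE/Sₓₓ) = √(0.79425/148.23) = 0.0731999.
df = n − 2 = 113.
t* = t_{0.01, 113} = 2.359801.
Margin = t* × SE = 2.359801 × 0.0731999 = 0.17274.
CI: -0.4486 ± 0.17274 → (-0.621, -0.276).
With 98% confidence, each one-unit increase in market return is associated with a change of between -0.621 and -0.276 % in stock return.

(-0.621, -0.276)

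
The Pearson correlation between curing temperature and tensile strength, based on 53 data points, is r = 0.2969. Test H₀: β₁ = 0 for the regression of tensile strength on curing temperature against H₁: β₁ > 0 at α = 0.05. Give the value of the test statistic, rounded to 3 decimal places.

t = 2.220

t = r·√(n − 2)/√(1 − r²) = 0.2969·√51/√0.91185 = 2.220.
df = n − 2 = 51.
One-sided p ≈ 0.0154, which is < 0.05, so reject H₀.
There is evidence of a linear association between curing temperature and tensile strength.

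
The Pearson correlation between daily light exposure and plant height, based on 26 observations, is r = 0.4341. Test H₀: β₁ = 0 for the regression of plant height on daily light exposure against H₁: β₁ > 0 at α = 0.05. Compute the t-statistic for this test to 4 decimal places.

t = 2.3607

t = r·√(n − 2)/√(1 − r²) = 0.4341·√24/√0.811557 = 2.3607.
df = n − 2 = 24.
One-sided p ≈ 0.0134, which is < 0.05, so reject H₀.
There is evidence of a linear association between daily light exposure and plant height.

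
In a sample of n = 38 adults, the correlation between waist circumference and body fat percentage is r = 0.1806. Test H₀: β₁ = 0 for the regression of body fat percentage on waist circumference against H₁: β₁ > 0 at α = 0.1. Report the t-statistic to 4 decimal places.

t = 1.1017

t = r·√(n − 2)/√(1 − r²) = 0.1806·√36/√0.967384 = 1.1017.
df = n − 2 = 36.
One-sided p ≈ 0.1389, which is ≥ 0.1, so fail to reject H₀.
The data do not give significant evidence of a linear association between waist circumference and body fat percentage.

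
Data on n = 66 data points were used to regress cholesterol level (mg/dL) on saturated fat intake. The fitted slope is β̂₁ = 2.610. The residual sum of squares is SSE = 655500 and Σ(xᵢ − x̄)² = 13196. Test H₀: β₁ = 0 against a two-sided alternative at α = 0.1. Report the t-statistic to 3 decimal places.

t = 2.963

MSE = SSE/(n − 2) = 655500/64 = 10242.2.
SE(β̂₁) = √(MSE/Sₓₓ) = √(10242.2/13196) = 0.880999.
t = 2.610 / 0.880999 = 2.963.
df = n − 2 = 64.
Two-sided p ≈ 0.0043, which is < 0.1, so reject H₀.
There is evidence that saturated fat intake is associated with cholesterol level.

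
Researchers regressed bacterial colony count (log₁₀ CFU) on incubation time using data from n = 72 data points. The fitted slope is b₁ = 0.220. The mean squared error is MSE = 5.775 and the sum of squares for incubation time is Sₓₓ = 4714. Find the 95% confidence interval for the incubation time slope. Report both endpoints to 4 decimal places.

SE(b₁) = √(MSE/Sₓₓ) = √(5.775/4714) = 0.0350011.
df = n − 2 = 70.
t* = t_{0.025, 70} = 1.994437.
Margin = t* × SE = 1.994437 × 0.0350011 = 0.069807.
CI: 0.220 ± 0.069807 → (0.1502, 0.2898).
With 95% confidence, each one-unit increase in incubation time is associated with a change of between 0.1502 and 0.2898 log₁₀ CFU in bacterial colony count.

(0.1502, 0.2898)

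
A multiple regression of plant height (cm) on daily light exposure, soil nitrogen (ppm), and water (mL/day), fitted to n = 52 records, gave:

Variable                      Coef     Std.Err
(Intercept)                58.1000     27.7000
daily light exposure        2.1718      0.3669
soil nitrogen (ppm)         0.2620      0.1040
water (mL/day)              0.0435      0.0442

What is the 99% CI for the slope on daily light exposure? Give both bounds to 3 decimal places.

(1.188, 3.156)

Read off: b = 2.1718, SE = 0.3669 for daily light exposure.
df = n − k − 1 = 52 − 3 − 1 = 48.
t* = t_{0.005, 48} = 2.682204.
Margin = t* × SE = 2.682204 × 0.3669 = 0.98410.
CI: 2.1718 ± 0.98410 → (1.188, 3.156).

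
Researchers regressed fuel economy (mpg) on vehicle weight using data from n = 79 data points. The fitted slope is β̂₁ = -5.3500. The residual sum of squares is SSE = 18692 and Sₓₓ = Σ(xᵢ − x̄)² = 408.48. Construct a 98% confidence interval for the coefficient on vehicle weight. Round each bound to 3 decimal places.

MSE = SSE/(n − 2) = 18692/77 = 242.753.
SE(β̂₁) = √(MSE/Sₓₓ) = √(242.753/408.48) = 0.770898.
df = n − 2 = 77.
t* = t_{0.01, 77} = 2.375757.
Margin = t* × SE = 2.375757 × 0.770898 = 1.83147.
CI: -5.3500 ± 1.83147 → (-7.181, -3.519).
With 98% confidence, each one-unit increase in vehicle weight is associated with a change of between -7.181 and -3.519 mpg in fuel economy.

(-7.181, -3.519)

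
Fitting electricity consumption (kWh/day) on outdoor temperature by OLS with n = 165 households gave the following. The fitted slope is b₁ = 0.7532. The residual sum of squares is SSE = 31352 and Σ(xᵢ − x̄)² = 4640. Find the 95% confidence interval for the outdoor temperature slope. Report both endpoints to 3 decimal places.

(0.351, 1.155)

MSE = SSE/(n − 2) = 31352/163 = 192.344.
SE(b₁) = √(MSE/Sₓₓ) = √(192.344/4640) = 0.203601.
df = n − 2 = 163.
t* = t_{0.025, 163} = 1.974625.
Margin = t* × SE = 1.974625 × 0.203601 = 0.40204.
CI: 0.7532 ± 0.40204 → (0.351, 1.155).
With 95% confidence, each one-unit increase in outdoor temperature is associated with a change of between 0.351 and 1.155 kWh/day in electricity consumption.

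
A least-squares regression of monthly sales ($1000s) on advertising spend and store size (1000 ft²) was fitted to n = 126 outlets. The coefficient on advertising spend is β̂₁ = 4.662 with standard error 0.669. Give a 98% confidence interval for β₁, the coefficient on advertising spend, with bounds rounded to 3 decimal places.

df = n − k − 1 = 126 − 2 − 1 = 123.
t* = t_{0.01, 123} = 2.357047.
Margin = t* × SE = 2.357047 × 0.669 = 1.57686.
CI: 4.662 ± 1.57686 → (3.085, 6.239).
With 98% confidence, each one-unit increase in advertising spend is associated with a change of between 3.085 and 6.239 $1000s in monthly sales, holding the other predictors fixed.

(3.085, 6.239)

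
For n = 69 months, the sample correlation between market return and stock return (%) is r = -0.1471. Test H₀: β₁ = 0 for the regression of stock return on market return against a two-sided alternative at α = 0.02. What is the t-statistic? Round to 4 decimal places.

t = r·√(n − 2)/√(1 − r²) = -0.1471·√67/√0.978362 = -1.2173.
df = n − 2 = 67.
Two-sided p ≈ 0.2278, which is ≥ 0.02, so fail to reject H₀.
The data do not give significant evidence of a linear association between market return and stock return.

t = -1.2173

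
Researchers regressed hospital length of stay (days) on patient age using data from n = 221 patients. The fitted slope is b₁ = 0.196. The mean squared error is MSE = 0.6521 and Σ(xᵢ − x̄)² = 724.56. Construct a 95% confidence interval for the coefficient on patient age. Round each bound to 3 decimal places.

SE(b₁) = √(MSE/Sₓₓ) = √(0.6521/724.56) = 0.0299999.
df = n − 2 = 219.
t* = t_{0.025, 219} = 1.970855.
Margin = t* × SE = 1.970855 × 0.0299999 = 0.05913.
CI: 0.196 ± 0.05913 → (0.137, 0.255).
With 95% confidence, each one-unit increase in patient age is associated with a change of between 0.137 and 0.255 days in hospital length of stay.

(0.137, 0.255)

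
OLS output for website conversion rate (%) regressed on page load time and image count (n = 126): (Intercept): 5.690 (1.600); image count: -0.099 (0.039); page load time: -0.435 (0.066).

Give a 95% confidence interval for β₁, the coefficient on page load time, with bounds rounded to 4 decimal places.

Read off: b = -0.435, SE = 0.066 for page load time.
df = n − k − 1 = 126 − 2 − 1 = 123.
t* = t_{0.025, 123} = 1.979439.
Margin = t* × SE = 1.979439 × 0.066 = 0.130643.
CI: -0.435 ± 0.130643 → (-0.5656, -0.3044).

(-0.5656, -0.3044)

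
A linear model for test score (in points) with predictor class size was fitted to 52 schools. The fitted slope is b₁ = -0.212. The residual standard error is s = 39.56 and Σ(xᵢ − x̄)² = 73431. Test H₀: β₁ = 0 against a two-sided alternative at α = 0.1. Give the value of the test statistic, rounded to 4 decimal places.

t = -1.4522

SE(b₁) = s/√Sₓₓ = 39.56/√73431 = 0.145988.
t = -0.212 / 0.145988 = -1.4522.
df = n − 2 = 50.
Two-sided p ≈ 0.1527, which is ≥ 0.1, so fail to reject H₀.
The data do not give significant evidence of an association between class size and test score.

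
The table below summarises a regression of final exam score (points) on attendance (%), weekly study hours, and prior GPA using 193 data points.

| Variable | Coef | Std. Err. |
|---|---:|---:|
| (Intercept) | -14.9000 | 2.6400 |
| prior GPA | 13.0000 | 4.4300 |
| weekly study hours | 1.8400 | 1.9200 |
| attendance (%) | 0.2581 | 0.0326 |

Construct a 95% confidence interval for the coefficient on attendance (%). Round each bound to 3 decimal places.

Read off: b = 0.2581, SE = 0.0326 for attendance (%).
df = n − k − 1 = 193 − 3 − 1 = 189.
t* = t_{0.025, 189} = 1.972595.
Margin = t* × SE = 1.972595 × 0.0326 = 0.06431.
CI: 0.2581 ± 0.06431 → (0.194, 0.322).

(0.194, 0.322)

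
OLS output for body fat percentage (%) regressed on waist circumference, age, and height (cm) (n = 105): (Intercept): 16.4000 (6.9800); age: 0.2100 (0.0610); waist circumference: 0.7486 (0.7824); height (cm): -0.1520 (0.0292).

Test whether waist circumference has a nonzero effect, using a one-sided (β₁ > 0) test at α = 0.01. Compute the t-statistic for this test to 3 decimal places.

t = 0.957

Read off: b = 0.7486, SE = 0.7824 for waist circumference.
H₀: β₁ = 0 vs H₁: β₁ > 0.
t = 0.7486 / 0.7824 = 0.957.
df = n − k − 1 = 105 − 3 − 1 = 101.
One-sided p ≈ 0.1705, which is ≥ 0.01, so fail to reject H₀.
The data do not give significant evidence that the true slope on waist circumference is positive, holding the other predictors fixed.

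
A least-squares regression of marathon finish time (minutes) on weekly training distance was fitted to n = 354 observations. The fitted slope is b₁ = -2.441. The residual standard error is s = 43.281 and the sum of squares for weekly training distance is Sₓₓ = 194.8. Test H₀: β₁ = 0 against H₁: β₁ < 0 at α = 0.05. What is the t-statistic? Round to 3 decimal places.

t = -0.787

SE(b₁) = s/√Sₓₓ = 43.281/√194.8 = 3.10101.
t = -2.441 / 3.10101 = -0.787.
df = n − 2 = 352.
One-sided p ≈ 0.2159, which is ≥ 0.05, so fail to reject H₀.
The data do not give significant evidence that the true slope on weekly training distance is negative.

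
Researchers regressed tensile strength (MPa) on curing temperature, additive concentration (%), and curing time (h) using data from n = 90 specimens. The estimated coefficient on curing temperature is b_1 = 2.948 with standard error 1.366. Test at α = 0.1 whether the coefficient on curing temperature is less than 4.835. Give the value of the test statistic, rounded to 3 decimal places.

t = -1.381

H₀: β₁ = 4.835 vs H₁: β₁ < 4.835.
t = (b_1 − β₁⁰)/SE = (2.948 − 4.835) / 1.366 = -1.381.
df = n − k − 1 = 90 − 3 − 1 = 86.
One-sided p ≈ 0.0854, which is < 0.1, so reject H₀.
There is evidence that the true slope on curing temperature is below 4.835 MPa per unit, holding the other predictors fixed.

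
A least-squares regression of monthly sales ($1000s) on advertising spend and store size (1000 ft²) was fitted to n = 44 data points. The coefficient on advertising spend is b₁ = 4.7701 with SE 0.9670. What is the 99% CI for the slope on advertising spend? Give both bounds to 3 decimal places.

(2.158, 7.382)

df = n − k − 1 = 44 − 2 − 1 = 41.
t* = t_{0.005, 41} = 2.701181.
Margin = t* × SE = 2.701181 × 0.9670 = 2.61204.
CI: 4.7701 ± 2.61204 → (2.158, 7.382).
With 99% confidence, each one-unit increase in advertising spend is associated with a change of between 2.158 and 7.382 $1000s in monthly sales, holding the other predictors fixed.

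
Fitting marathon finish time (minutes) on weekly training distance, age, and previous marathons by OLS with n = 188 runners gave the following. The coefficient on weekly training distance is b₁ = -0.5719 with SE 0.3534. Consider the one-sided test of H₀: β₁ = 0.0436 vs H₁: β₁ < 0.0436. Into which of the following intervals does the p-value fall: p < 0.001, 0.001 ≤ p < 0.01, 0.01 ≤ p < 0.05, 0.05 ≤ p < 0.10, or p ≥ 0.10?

t = (-0.5719 − 0.0436) / 0.3534 = -1.742.
df = n − k − 1 = 188 − 3 − 1 = 184.
One-sided p = P(T_{184} < t) ≈ 0.0416.
So 0.01 ≤ p < 0.05.

0.01 ≤ p < 0.05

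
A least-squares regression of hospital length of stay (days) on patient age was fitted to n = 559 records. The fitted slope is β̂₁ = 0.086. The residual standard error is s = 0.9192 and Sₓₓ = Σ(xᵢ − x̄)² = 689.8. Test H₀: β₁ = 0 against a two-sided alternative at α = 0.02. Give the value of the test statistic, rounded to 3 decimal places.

t = 2.457

SE(β̂₁) = s/√Sₓₓ = 0.9192/√689.8 = 0.0349984.
t = 0.086 / 0.0349984 = 2.457.
df = n − 2 = 557.
Two-sided p ≈ 0.0143, which is < 0.02, so reject H₀.
There is evidence that patient age is associated with hospital length of stay.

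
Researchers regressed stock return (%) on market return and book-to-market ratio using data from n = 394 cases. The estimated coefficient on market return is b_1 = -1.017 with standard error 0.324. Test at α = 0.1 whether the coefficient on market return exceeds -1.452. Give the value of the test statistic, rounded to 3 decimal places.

H₀: β₁ = -1.452 vs H₁: β₁ > -1.452.
t = (b_1 − β₁⁰)/SE = (-1.017 − (-1.452)) / 0.324 = 1.343.
df = n − k − 1 = 394 − 2 − 1 = 391.
One-sided p ≈ 0.0901, which is < 0.1, so reject H₀.
There is evidence that the true slope on market return exceeds -1.452 % per unit, holding the other predictors fixed.

t = 1.343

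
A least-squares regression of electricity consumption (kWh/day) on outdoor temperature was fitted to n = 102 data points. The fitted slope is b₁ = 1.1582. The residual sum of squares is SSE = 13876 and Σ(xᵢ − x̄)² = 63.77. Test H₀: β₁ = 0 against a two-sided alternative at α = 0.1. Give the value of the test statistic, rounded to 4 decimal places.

MSE = SSE/(n − 2) = 13876/100 = 138.76.
SE(b₁) = √(MSE/Sₓₓ) = √(138.76/63.77) = 1.47511.
t = 1.1582 / 1.47511 = 0.7852.
df = n − 2 = 100.
Two-sided p ≈ 0.4342, which is ≥ 0.1, so fail to reject H₀.
The data do not give significant evidence of an association between outdoor temperature and electricity consumption.

t = 0.7852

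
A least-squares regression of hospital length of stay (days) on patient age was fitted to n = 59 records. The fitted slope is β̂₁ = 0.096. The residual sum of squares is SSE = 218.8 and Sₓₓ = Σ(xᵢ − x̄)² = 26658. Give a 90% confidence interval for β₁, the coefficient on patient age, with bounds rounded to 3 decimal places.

(0.076, 0.116)

MSE = SSE/(n − 2) = 218.8/57 = 3.8386.
SE(β̂₁) = √(MSE/Sₓₓ) = √(3.8386/26658) = 0.0119998.
df = n − 2 = 57.
t* = t_{0.05, 57} = 1.672029.
Margin = t* × SE = 1.672029 × 0.0119998 = 0.02006.
CI: 0.096 ± 0.02006 → (0.076, 0.116).
With 90% confidence, each one-unit increase in patient age is associated with a change of between 0.076 and 0.116 days in hospital length of stay.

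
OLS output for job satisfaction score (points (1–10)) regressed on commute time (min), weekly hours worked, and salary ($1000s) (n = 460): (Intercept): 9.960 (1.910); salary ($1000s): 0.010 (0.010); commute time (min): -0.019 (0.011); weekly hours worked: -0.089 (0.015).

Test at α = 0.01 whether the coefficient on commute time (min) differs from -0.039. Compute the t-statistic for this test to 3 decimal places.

t = 1.818

Read off: b = -0.019, SE = 0.011 for commute time (min).
H₀: β₁ = -0.039 vs H₁: β₁ ≠ -0.039.
t = (-0.019 − (-0.039)) / 0.011 = 1.818.
df = n − k − 1 = 460 − 3 − 1 = 456.
Two-sided p ≈ 0.0697, which is ≥ 0.01, so fail to reject H₀.
The data are consistent with a true slope of -0.039 points (1–10) per unit of commute time (min), holding the other predictors fixed.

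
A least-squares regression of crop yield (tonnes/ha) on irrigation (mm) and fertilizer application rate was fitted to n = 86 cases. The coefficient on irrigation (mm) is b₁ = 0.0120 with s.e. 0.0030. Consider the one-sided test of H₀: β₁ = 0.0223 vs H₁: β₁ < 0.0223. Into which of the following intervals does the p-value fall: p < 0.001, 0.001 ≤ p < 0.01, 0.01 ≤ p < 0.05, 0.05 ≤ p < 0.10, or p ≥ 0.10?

p < 0.001

t = (0.0120 − 0.0223) / 0.0030 = -3.433.
df = n − k − 1 = 86 − 2 − 1 = 83.
One-sided p = P(T_{83} < t) ≈ 0.0005.
So p < 0.001.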